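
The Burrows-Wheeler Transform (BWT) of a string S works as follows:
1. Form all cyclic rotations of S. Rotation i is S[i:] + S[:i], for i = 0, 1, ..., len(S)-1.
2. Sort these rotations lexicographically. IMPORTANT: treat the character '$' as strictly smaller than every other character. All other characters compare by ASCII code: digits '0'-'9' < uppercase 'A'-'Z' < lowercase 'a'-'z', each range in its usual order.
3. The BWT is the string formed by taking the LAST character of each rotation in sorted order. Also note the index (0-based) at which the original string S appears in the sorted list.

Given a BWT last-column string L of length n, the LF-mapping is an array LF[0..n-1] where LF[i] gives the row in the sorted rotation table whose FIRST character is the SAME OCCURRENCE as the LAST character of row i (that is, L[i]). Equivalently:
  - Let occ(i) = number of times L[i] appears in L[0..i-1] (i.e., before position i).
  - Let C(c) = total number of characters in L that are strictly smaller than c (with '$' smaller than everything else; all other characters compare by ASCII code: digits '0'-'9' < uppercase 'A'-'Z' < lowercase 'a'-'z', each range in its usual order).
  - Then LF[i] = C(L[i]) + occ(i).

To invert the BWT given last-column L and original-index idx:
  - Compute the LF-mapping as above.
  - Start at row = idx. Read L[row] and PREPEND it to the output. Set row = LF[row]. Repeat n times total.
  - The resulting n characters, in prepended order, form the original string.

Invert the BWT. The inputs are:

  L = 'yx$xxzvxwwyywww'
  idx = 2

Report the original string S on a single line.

LF mapping: 11 7 0 8 9 14 1 10 2 3 12 13 4 5 6
Walk LF starting at row 2, prepending L[row]:
  step 1: row=2, L[2]='$', prepend. Next row=LF[2]=0
  step 2: row=0, L[0]='y', prepend. Next row=LF[0]=11
  step 3: row=11, L[11]='y', prepend. Next row=LF[11]=13
  step 4: row=13, L[13]='w', prepend. Next row=LF[13]=5
  step 5: row=5, L[5]='z', prepend. Next row=LF[5]=14
  step 6: row=14, L[14]='w', prepend. Next row=LF[14]=6
  step 7: row=6, L[6]='v', prepend. Next row=LF[6]=1
  step 8: row=1, L[1]='x', prepend. Next row=LF[1]=7
  step 9: row=7, L[7]='x', prepend. Next row=LF[7]=10
  step 10: row=10, L[10]='y', prepend. Next row=LF[10]=12
  step 11: row=12, L[12]='w', prepend. Next row=LF[12]=4
  step 12: row=4, L[4]='x', prepend. Next row=LF[4]=9
  step 13: row=9, L[9]='w', prepend. Next row=LF[9]=3
  step 14: row=3, L[3]='x', prepend. Next row=LF[3]=8
  step 15: row=8, L[8]='w', prepend. Next row=LF[8]=2
Reversed output: wxwxwyxxvwzwyy$

Answer: wxwxwyxxvwzwyy$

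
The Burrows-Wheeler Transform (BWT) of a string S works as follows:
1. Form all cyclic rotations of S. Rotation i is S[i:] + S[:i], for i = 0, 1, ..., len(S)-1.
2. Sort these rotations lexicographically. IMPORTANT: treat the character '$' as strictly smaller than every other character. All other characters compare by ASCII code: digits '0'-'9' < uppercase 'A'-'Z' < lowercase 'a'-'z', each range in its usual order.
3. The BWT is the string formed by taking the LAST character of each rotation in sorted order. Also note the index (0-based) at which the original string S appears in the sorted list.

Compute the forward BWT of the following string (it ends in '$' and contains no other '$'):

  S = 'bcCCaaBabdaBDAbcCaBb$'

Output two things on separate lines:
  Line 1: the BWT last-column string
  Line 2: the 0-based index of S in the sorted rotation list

Answer: bDaaaccCBdaCCBB$Aabbb
15

Derivation:
All 21 rotations (rotation i = S[i:]+S[:i]):
  rot[0] = bcCCaaBabdaBDAbcCaBb$
  rot[1] = cCCaaBabdaBDAbcCaBb$b
  rot[2] = CCaaBabdaBDAbcCaBb$bc
  rot[3] = CaaBabdaBDAbcCaBb$bcC
  rot[4] = aaBabdaBDAbcCaBb$bcCC
  rot[5] = aBabdaBDAbcCaBb$bcCCa
  rot[6] = BabdaBDAbcCaBb$bcCCaa
  rot[7] = abdaBDAbcCaBb$bcCCaaB
  rot[8] = bdaBDAbcCaBb$bcCCaaBa
  rot[9] = daBDAbcCaBb$bcCCaaBab
  rot[10] = aBDAbcCaBb$bcCCaaBabd
  rot[11] = BDAbcCaBb$bcCCaaBabda
  rot[12] = DAbcCaBb$bcCCaaBabdaB
  rot[13] = AbcCaBb$bcCCaaBabdaBD
  rot[14] = bcCaBb$bcCCaaBabdaBDA
  rot[15] = cCaBb$bcCCaaBabdaBDAb
  rot[16] = CaBb$bcCCaaBabdaBDAbc
  rot[17] = aBb$bcCCaaBabdaBDAbcC
  rot[18] = Bb$bcCCaaBabdaBDAbcCa
  rot[19] = b$bcCCaaBabdaBDAbcCaB
  rot[20] = $bcCCaaBabdaBDAbcCaBb
Sorted (with $ < everything):
  sorted[0] = $bcCCaaBabdaBDAbcCaBb  (last char: 'b')
  sorted[1] = AbcCaBb$bcCCaaBabdaBD  (last char: 'D')
  sorted[2] = BDAbcCaBb$bcCCaaBabda  (last char: 'a')
  sorted[3] = BabdaBDAbcCaBb$bcCCaa  (last char: 'a')
  sorted[4] = Bb$bcCCaaBabdaBDAbcCa  (last char: 'a')
  sorted[5] = CCaaBabdaBDAbcCaBb$bc  (last char: 'c')
  sorted[6] = CaBb$bcCCaaBabdaBDAbc  (last char: 'c')
  sorted[7] = CaaBabdaBDAbcCaBb$bcC  (last char: 'C')
  sorted[8] = DAbcCaBb$bcCCaaBabdaB  (last char: 'B')
  sorted[9] = aBDAbcCaBb$bcCCaaBabd  (last char: 'd')
  sorted[10] = aBabdaBDAbcCaBb$bcCCa  (last char: 'a')
  sorted[11] = aBb$bcCCaaBabdaBDAbcC  (last char: 'C')
  sorted[12] = aaBabdaBDAbcCaBb$bcCC  (last char: 'C')
  sorted[13] = abdaBDAbcCaBb$bcCCaaB  (last char: 'B')
  sorted[14] = b$bcCCaaBabdaBDAbcCaB  (last char: 'B')
  sorted[15] = bcCCaaBabdaBDAbcCaBb$  (last char: '$')
  sorted[16] = bcCaBb$bcCCaaBabdaBDA  (last char: 'A')
  sorted[17] = bdaBDAbcCaBb$bcCCaaBa  (last char: 'a')
  sorted[18] = cCCaaBabdaBDAbcCaBb$b  (last char: 'b')
  sorted[19] = cCaBb$bcCCaaBabdaBDAb  (last char: 'b')
  sorted[20] = daBDAbcCaBb$bcCCaaBab  (last char: 'b')
Last column: bDaaaccCBdaCCBB$Aabbb
Original string S is at sorted index 15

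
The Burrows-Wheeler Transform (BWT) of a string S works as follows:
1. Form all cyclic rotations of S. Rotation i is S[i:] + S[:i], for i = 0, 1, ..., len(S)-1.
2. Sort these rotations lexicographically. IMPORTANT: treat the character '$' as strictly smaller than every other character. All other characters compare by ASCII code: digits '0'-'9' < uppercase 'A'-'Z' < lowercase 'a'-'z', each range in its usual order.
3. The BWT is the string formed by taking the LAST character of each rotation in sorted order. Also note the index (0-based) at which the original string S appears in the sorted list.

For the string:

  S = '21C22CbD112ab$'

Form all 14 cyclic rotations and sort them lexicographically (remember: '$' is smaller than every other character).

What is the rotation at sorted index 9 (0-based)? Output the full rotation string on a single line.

Answer: CbD112ab$21C22

Derivation:
All 14 rotations (rotation i = S[i:]+S[:i]):
  rot[0] = 21C22CbD112ab$
  rot[1] = 1C22CbD112ab$2
  rot[2] = C22CbD112ab$21
  rot[3] = 22CbD112ab$21C
  rot[4] = 2CbD112ab$21C2
  rot[5] = CbD112ab$21C22
  rot[6] = bD112ab$21C22C
  rot[7] = D112ab$21C22Cb
  rot[8] = 112ab$21C22CbD
  rot[9] = 12ab$21C22CbD1
  rot[10] = 2ab$21C22CbD11
  rot[11] = ab$21C22CbD112
  rot[12] = b$21C22CbD112a
  rot[13] = $21C22CbD112ab
Sorted (with $ < everything):
  sorted[0] = $21C22CbD112ab
  sorted[1] = 112ab$21C22CbD
  sorted[2] = 12ab$21C22CbD1
  sorted[3] = 1C22CbD112ab$2
  sorted[4] = 21C22CbD112ab$
  sorted[5] = 22CbD112ab$21C
  sorted[6] = 2CbD112ab$21C2
  sorted[7] = 2ab$21C22CbD11
  sorted[8] = C22CbD112ab$21
  sorted[9] = CbD112ab$21C22
  sorted[10] = D112ab$21C22Cb
  sorted[11] = ab$21C22CbD112
  sorted[12] = b$21C22CbD112a
  sorted[13] = bD112ab$21C22C
sorted[9] = CbD112ab$21C22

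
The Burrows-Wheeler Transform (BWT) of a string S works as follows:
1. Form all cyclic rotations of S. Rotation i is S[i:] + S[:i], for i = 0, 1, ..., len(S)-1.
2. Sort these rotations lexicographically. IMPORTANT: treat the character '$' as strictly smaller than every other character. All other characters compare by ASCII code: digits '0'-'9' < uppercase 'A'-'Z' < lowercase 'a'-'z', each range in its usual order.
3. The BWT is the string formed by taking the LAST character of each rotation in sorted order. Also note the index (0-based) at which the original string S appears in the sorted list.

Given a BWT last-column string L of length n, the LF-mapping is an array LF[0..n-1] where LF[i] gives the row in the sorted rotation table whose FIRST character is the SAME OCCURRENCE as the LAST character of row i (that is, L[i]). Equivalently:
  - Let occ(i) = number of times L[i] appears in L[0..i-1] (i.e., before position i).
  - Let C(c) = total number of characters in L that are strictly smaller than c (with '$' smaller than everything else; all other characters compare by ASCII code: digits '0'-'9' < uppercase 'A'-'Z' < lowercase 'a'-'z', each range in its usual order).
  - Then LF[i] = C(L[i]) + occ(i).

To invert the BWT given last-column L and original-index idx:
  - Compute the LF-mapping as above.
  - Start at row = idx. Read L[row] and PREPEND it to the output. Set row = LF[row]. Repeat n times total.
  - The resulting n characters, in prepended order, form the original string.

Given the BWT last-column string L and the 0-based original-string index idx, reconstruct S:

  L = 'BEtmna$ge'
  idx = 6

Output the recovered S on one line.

LF mapping: 1 2 8 6 7 3 0 5 4
Walk LF starting at row 6, prepending L[row]:
  step 1: row=6, L[6]='$', prepend. Next row=LF[6]=0
  step 2: row=0, L[0]='B', prepend. Next row=LF[0]=1
  step 3: row=1, L[1]='E', prepend. Next row=LF[1]=2
  step 4: row=2, L[2]='t', prepend. Next row=LF[2]=8
  step 5: row=8, L[8]='e', prepend. Next row=LF[8]=4
  step 6: row=4, L[4]='n', prepend. Next row=LF[4]=7
  step 7: row=7, L[7]='g', prepend. Next row=LF[7]=5
  step 8: row=5, L[5]='a', prepend. Next row=LF[5]=3
  step 9: row=3, L[3]='m', prepend. Next row=LF[3]=6
Reversed output: magnetEB$

Answer: magnetEB$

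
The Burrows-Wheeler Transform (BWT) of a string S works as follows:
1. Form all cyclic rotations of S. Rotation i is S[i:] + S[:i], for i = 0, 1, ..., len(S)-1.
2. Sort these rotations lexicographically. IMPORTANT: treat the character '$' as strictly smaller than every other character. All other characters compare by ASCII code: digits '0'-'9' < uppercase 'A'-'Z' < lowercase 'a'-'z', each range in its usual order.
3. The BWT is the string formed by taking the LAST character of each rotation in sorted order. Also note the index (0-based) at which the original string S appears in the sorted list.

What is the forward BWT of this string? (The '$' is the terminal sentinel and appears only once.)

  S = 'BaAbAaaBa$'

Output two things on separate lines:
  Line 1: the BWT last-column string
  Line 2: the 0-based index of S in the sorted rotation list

Answer: abaa$BBaAA
4

Derivation:
All 10 rotations (rotation i = S[i:]+S[:i]):
  rot[0] = BaAbAaaBa$
  rot[1] = aAbAaaBa$B
  rot[2] = AbAaaBa$Ba
  rot[3] = bAaaBa$BaA
  rot[4] = AaaBa$BaAb
  rot[5] = aaBa$BaAbA
  rot[6] = aBa$BaAbAa
  rot[7] = Ba$BaAbAaa
  rot[8] = a$BaAbAaaB
  rot[9] = $BaAbAaaBa
Sorted (with $ < everything):
  sorted[0] = $BaAbAaaBa  (last char: 'a')
  sorted[1] = AaaBa$BaAb  (last char: 'b')
  sorted[2] = AbAaaBa$Ba  (last char: 'a')
  sorted[3] = Ba$BaAbAaa  (last char: 'a')
  sorted[4] = BaAbAaaBa$  (last char: '$')
  sorted[5] = a$BaAbAaaB  (last char: 'B')
  sorted[6] = aAbAaaBa$B  (last char: 'B')
  sorted[7] = aBa$BaAbAa  (last char: 'a')
  sorted[8] = aaBa$BaAbA  (last char: 'A')
  sorted[9] = bAaaBa$BaA  (last char: 'A')
Last column: abaa$BBaAA
Original string S is at sorted index 4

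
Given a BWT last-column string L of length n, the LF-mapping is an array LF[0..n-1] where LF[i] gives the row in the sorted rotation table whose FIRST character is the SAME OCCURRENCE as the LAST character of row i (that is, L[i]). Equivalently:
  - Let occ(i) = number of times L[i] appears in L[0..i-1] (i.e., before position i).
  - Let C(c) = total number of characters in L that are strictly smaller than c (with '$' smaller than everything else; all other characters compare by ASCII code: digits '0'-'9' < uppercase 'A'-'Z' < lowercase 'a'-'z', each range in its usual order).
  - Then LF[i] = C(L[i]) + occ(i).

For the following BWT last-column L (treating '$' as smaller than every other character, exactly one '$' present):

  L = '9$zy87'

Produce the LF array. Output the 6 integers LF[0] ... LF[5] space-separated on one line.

Answer: 3 0 5 4 2 1

Derivation:
Char counts: '$':1, '7':1, '8':1, '9':1, 'y':1, 'z':1
C (first-col start): C('$')=0, C('7')=1, C('8')=2, C('9')=3, C('y')=4, C('z')=5
L[0]='9': occ=0, LF[0]=C('9')+0=3+0=3
L[1]='$': occ=0, LF[1]=C('$')+0=0+0=0
L[2]='z': occ=0, LF[2]=C('z')+0=5+0=5
L[3]='y': occ=0, LF[3]=C('y')+0=4+0=4
L[4]='8': occ=0, LF[4]=C('8')+0=2+0=2
L[5]='7': occ=0, LF[5]=C('7')+0=1+0=1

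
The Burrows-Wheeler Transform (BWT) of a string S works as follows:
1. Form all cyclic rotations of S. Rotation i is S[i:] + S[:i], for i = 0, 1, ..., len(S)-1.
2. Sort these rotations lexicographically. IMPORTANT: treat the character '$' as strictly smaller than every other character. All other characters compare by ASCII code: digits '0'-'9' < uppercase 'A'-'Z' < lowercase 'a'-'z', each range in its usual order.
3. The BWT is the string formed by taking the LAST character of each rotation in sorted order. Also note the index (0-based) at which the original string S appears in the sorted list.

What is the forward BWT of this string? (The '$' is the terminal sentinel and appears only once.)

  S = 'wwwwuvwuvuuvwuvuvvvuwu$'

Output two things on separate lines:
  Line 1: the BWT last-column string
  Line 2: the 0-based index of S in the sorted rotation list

Answer: uwvwwvwuvuuvvuuuuvvwww$
22

Derivation:
All 23 rotations (rotation i = S[i:]+S[:i]):
  rot[0] = wwwwuvwuvuuvwuvuvvvuwu$
  rot[1] = wwwuvwuvuuvwuvuvvvuwu$w
  rot[2] = wwuvwuvuuvwuvuvvvuwu$ww
  rot[3] = wuvwuvuuvwuvuvvvuwu$www
  rot[4] = uvwuvuuvwuvuvvvuwu$wwww
  rot[5] = vwuvuuvwuvuvvvuwu$wwwwu
  rot[6] = wuvuuvwuvuvvvuwu$wwwwuv
  rot[7] = uvuuvwuvuvvvuwu$wwwwuvw
  rot[8] = vuuvwuvuvvvuwu$wwwwuvwu
  rot[9] = uuvwuvuvvvuwu$wwwwuvwuv
  rot[10] = uvwuvuvvvuwu$wwwwuvwuvu
  rot[11] = vwuvuvvvuwu$wwwwuvwuvuu
  rot[12] = wuvuvvvuwu$wwwwuvwuvuuv
  rot[13] = uvuvvvuwu$wwwwuvwuvuuvw
  rot[14] = vuvvvuwu$wwwwuvwuvuuvwu
  rot[15] = uvvvuwu$wwwwuvwuvuuvwuv
  rot[16] = vvvuwu$wwwwuvwuvuuvwuvu
  rot[17] = vvuwu$wwwwuvwuvuuvwuvuv
  rot[18] = vuwu$wwwwuvwuvuuvwuvuvv
  rot[19] = uwu$wwwwuvwuvuuvwuvuvvv
  rot[20] = wu$wwwwuvwuvuuvwuvuvvvu
  rot[21] = u$wwwwuvwuvuuvwuvuvvvuw
  rot[22] = $wwwwuvwuvuuvwuvuvvvuwu
Sorted (with $ < everything):
  sorted[0] = $wwwwuvwuvuuvwuvuvvvuwu  (last char: 'u')
  sorted[1] = u$wwwwuvwuvuuvwuvuvvvuw  (last char: 'w')
  sorted[2] = uuvwuvuvvvuwu$wwwwuvwuv  (last char: 'v')
  sorted[3] = uvuuvwuvuvvvuwu$wwwwuvw  (last char: 'w')
  sorted[4] = uvuvvvuwu$wwwwuvwuvuuvw  (last char: 'w')
  sorted[5] = uvvvuwu$wwwwuvwuvuuvwuv  (last char: 'v')
  sorted[6] = uvwuvuuvwuvuvvvuwu$wwww  (last char: 'w')
  sorted[7] = uvwuvuvvvuwu$wwwwuvwuvu  (last char: 'u')
  sorted[8] = uwu$wwwwuvwuvuuvwuvuvvv  (last char: 'v')
  sorted[9] = vuuvwuvuvvvuwu$wwwwuvwu  (last char: 'u')
  sorted[10] = vuvvvuwu$wwwwuvwuvuuvwu  (last char: 'u')
  sorted[11] = vuwu$wwwwuvwuvuuvwuvuvv  (last char: 'v')
  sorted[12] = vvuwu$wwwwuvwuvuuvwuvuv  (last char: 'v')
  sorted[13] = vvvuwu$wwwwuvwuvuuvwuvu  (last char: 'u')
  sorted[14] = vwuvuuvwuvuvvvuwu$wwwwu  (last char: 'u')
  sorted[15] = vwuvuvvvuwu$wwwwuvwuvuu  (last char: 'u')
  sorted[16] = wu$wwwwuvwuvuuvwuvuvvvu  (last char: 'u')
  sorted[17] = wuvuuvwuvuvvvuwu$wwwwuv  (last char: 'v')
  sorted[18] = wuvuvvvuwu$wwwwuvwuvuuv  (last char: 'v')
  sorted[19] = wuvwuvuuvwuvuvvvuwu$www  (last char: 'w')
  sorted[20] = wwuvwuvuuvwuvuvvvuwu$ww  (last char: 'w')
  sorted[21] = wwwuvwuvuuvwuvuvvvuwu$w  (last char: 'w')
  sorted[22] = wwwwuvwuvuuvwuvuvvvuwu$  (last char: '$')
Last column: uwvwwvwuvuuvvuuuuvvwww$
Original string S is at sorted index 22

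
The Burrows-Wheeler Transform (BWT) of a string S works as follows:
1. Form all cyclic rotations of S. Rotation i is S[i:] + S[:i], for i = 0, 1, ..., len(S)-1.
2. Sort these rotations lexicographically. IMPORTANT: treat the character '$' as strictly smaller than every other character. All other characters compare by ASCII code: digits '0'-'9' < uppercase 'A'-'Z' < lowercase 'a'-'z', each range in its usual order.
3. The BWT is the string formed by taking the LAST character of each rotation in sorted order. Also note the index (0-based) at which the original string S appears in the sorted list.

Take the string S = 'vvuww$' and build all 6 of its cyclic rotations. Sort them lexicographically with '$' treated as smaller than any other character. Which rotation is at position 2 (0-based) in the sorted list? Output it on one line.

Answer: vuww$v

Derivation:
All 6 rotations (rotation i = S[i:]+S[:i]):
  rot[0] = vvuww$
  rot[1] = vuww$v
  rot[2] = uww$vv
  rot[3] = ww$vvu
  rot[4] = w$vvuw
  rot[5] = $vvuww
Sorted (with $ < everything):
  sorted[0] = $vvuww
  sorted[1] = uww$vv
  sorted[2] = vuww$v
  sorted[3] = vvuww$
  sorted[4] = w$vvuw
  sorted[5] = ww$vvu
sorted[2] = vuww$v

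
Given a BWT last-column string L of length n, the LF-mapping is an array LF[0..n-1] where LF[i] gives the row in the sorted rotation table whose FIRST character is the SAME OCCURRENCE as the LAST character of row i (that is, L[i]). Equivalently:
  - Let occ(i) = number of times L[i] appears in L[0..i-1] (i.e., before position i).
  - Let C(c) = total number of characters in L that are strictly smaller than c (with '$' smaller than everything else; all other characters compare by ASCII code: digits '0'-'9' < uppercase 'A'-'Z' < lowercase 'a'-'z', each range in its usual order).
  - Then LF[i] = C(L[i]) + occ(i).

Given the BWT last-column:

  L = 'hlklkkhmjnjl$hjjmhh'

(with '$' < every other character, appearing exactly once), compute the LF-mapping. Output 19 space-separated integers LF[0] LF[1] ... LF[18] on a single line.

Char counts: '$':1, 'h':5, 'j':4, 'k':3, 'l':3, 'm':2, 'n':1
C (first-col start): C('$')=0, C('h')=1, C('j')=6, C('k')=10, C('l')=13, C('m')=16, C('n')=18
L[0]='h': occ=0, LF[0]=C('h')+0=1+0=1
L[1]='l': occ=0, LF[1]=C('l')+0=13+0=13
L[2]='k': occ=0, LF[2]=C('k')+0=10+0=10
L[3]='l': occ=1, LF[3]=C('l')+1=13+1=14
L[4]='k': occ=1, LF[4]=C('k')+1=10+1=11
L[5]='k': occ=2, LF[5]=C('k')+2=10+2=12
L[6]='h': occ=1, LF[6]=C('h')+1=1+1=2
L[7]='m': occ=0, LF[7]=C('m')+0=16+0=16
L[8]='j': occ=0, LF[8]=C('j')+0=6+0=6
L[9]='n': occ=0, LF[9]=C('n')+0=18+0=18
L[10]='j': occ=1, LF[10]=C('j')+1=6+1=7
L[11]='l': occ=2, LF[11]=C('l')+2=13+2=15
L[12]='$': occ=0, LF[12]=C('$')+0=0+0=0
L[13]='h': occ=2, LF[13]=C('h')+2=1+2=3
L[14]='j': occ=2, LF[14]=C('j')+2=6+2=8
L[15]='j': occ=3, LF[15]=C('j')+3=6+3=9
L[16]='m': occ=1, LF[16]=C('m')+1=16+1=17
L[17]='h': occ=3, LF[17]=C('h')+3=1+3=4
L[18]='h': occ=4, LF[18]=C('h')+4=1+4=5

Answer: 1 13 10 14 11 12 2 16 6 18 7 15 0 3 8 9 17 4 5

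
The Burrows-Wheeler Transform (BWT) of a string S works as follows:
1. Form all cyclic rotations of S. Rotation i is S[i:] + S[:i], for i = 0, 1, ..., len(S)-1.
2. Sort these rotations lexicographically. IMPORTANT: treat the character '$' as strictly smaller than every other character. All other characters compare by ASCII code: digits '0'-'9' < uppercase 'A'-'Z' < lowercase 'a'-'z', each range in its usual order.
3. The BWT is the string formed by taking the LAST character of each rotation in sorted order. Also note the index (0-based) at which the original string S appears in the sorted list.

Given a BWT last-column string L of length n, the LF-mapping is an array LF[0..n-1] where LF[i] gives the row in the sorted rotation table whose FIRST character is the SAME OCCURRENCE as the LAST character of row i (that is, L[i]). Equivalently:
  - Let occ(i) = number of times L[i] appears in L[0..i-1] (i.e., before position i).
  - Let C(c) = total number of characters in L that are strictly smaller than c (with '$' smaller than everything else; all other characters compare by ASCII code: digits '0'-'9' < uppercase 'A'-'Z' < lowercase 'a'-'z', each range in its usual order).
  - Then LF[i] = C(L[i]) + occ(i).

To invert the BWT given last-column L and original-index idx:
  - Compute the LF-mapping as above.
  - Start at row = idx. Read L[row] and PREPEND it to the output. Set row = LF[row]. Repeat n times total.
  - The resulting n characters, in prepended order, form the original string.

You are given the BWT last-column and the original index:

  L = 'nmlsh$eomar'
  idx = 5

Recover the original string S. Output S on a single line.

LF mapping: 7 5 4 10 3 0 2 8 6 1 9
Walk LF starting at row 5, prepending L[row]:
  step 1: row=5, L[5]='$', prepend. Next row=LF[5]=0
  step 2: row=0, L[0]='n', prepend. Next row=LF[0]=7
  step 3: row=7, L[7]='o', prepend. Next row=LF[7]=8
  step 4: row=8, L[8]='m', prepend. Next row=LF[8]=6
  step 5: row=6, L[6]='e', prepend. Next row=LF[6]=2
  step 6: row=2, L[2]='l', prepend. Next row=LF[2]=4
  step 7: row=4, L[4]='h', prepend. Next row=LF[4]=3
  step 8: row=3, L[3]='s', prepend. Next row=LF[3]=10
  step 9: row=10, L[10]='r', prepend. Next row=LF[10]=9
  step 10: row=9, L[9]='a', prepend. Next row=LF[9]=1
  step 11: row=1, L[1]='m', prepend. Next row=LF[1]=5
Reversed output: marshlemon$

Answer: marshlemon$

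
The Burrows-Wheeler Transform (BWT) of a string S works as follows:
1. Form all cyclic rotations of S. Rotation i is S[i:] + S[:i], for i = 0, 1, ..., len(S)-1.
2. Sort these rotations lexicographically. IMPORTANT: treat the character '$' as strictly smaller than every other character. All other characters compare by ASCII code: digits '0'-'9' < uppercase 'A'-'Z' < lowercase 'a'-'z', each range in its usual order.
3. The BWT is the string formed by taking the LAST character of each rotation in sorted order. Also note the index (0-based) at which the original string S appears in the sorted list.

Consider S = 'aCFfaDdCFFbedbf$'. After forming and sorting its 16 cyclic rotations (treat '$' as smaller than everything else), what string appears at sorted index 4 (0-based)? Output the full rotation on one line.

All 16 rotations (rotation i = S[i:]+S[:i]):
  rot[0] = aCFfaDdCFFbedbf$
  rot[1] = CFfaDdCFFbedbf$a
  rot[2] = FfaDdCFFbedbf$aC
  rot[3] = faDdCFFbedbf$aCF
  rot[4] = aDdCFFbedbf$aCFf
  rot[5] = DdCFFbedbf$aCFfa
  rot[6] = dCFFbedbf$aCFfaD
  rot[7] = CFFbedbf$aCFfaDd
  rot[8] = FFbedbf$aCFfaDdC
  rot[9] = Fbedbf$aCFfaDdCF
  rot[10] = bedbf$aCFfaDdCFF
  rot[11] = edbf$aCFfaDdCFFb
  rot[12] = dbf$aCFfaDdCFFbe
  rot[13] = bf$aCFfaDdCFFbed
  rot[14] = f$aCFfaDdCFFbedb
  rot[15] = $aCFfaDdCFFbedbf
Sorted (with $ < everything):
  sorted[0] = $aCFfaDdCFFbedbf
  sorted[1] = CFFbedbf$aCFfaDd
  sorted[2] = CFfaDdCFFbedbf$a
  sorted[3] = DdCFFbedbf$aCFfa
  sorted[4] = FFbedbf$aCFfaDdC
  sorted[5] = Fbedbf$aCFfaDdCF
  sorted[6] = FfaDdCFFbedbf$aC
  sorted[7] = aCFfaDdCFFbedbf$
  sorted[8] = aDdCFFbedbf$aCFf
  sorted[9] = bedbf$aCFfaDdCFF
  sorted[10] = bf$aCFfaDdCFFbed
  sorted[11] = dCFFbedbf$aCFfaD
  sorted[12] = dbf$aCFfaDdCFFbe
  sorted[13] = edbf$aCFfaDdCFFb
  sorted[14] = f$aCFfaDdCFFbedb
  sorted[15] = faDdCFFbedbf$aCF
sorted[4] = FFbedbf$aCFfaDdC

Answer: FFbedbf$aCFfaDdC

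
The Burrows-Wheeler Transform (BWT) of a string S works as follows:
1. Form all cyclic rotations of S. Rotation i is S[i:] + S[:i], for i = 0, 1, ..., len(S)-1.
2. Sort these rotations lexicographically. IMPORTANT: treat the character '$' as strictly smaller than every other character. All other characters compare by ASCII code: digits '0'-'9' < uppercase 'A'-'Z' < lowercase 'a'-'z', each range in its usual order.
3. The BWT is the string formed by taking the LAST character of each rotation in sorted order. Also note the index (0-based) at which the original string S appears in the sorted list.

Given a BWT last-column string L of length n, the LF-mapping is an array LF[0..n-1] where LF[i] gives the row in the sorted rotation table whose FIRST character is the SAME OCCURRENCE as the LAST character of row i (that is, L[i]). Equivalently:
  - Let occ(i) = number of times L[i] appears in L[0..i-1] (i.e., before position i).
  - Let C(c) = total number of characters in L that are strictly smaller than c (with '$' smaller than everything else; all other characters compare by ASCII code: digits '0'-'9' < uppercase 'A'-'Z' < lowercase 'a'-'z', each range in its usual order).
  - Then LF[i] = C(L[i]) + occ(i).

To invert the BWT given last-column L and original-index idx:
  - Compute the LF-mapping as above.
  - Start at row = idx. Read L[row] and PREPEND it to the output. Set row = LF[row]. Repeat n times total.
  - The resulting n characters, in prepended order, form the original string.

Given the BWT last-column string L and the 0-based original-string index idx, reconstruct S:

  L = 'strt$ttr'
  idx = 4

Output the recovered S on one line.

Answer: trrttts$

Derivation:
LF mapping: 3 4 1 5 0 6 7 2
Walk LF starting at row 4, prepending L[row]:
  step 1: row=4, L[4]='$', prepend. Next row=LF[4]=0
  step 2: row=0, L[0]='s', prepend. Next row=LF[0]=3
  step 3: row=3, L[3]='t', prepend. Next row=LF[3]=5
  step 4: row=5, L[5]='t', prepend. Next row=LF[5]=6
  step 5: row=6, L[6]='t', prepend. Next row=LF[6]=7
  step 6: row=7, L[7]='r', prepend. Next row=LF[7]=2
  step 7: row=2, L[2]='r', prepend. Next row=LF[2]=1
  step 8: row=1, L[1]='t', prepend. Next row=LF[1]=4
Reversed output: trrttts$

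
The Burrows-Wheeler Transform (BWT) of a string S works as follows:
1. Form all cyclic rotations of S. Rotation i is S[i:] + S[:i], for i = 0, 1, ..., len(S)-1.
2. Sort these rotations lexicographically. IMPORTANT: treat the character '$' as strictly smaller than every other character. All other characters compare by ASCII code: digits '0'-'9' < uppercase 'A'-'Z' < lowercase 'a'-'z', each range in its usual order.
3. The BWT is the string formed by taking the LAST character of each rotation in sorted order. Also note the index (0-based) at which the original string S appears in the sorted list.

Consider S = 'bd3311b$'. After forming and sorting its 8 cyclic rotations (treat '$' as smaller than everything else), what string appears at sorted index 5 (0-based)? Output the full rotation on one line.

Answer: b$bd3311

Derivation:
All 8 rotations (rotation i = S[i:]+S[:i]):
  rot[0] = bd3311b$
  rot[1] = d3311b$b
  rot[2] = 3311b$bd
  rot[3] = 311b$bd3
  rot[4] = 11b$bd33
  rot[5] = 1b$bd331
  rot[6] = b$bd3311
  rot[7] = $bd3311b
Sorted (with $ < everything):
  sorted[0] = $bd3311b
  sorted[1] = 11b$bd33
  sorted[2] = 1b$bd331
  sorted[3] = 311b$bd3
  sorted[4] = 3311b$bd
  sorted[5] = b$bd3311
  sorted[6] = bd3311b$
  sorted[7] = d3311b$b
sorted[5] = b$bd3311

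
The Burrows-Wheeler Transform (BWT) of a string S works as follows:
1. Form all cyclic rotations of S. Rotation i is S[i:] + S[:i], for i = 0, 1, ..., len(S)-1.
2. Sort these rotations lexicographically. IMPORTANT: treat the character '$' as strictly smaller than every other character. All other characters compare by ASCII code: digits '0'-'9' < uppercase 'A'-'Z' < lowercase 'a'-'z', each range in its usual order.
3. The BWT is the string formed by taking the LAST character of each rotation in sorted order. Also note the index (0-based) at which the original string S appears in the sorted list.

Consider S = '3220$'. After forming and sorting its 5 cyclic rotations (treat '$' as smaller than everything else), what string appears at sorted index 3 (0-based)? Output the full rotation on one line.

Answer: 220$3

Derivation:
All 5 rotations (rotation i = S[i:]+S[:i]):
  rot[0] = 3220$
  rot[1] = 220$3
  rot[2] = 20$32
  rot[3] = 0$322
  rot[4] = $3220
Sorted (with $ < everything):
  sorted[0] = $3220
  sorted[1] = 0$322
  sorted[2] = 20$32
  sorted[3] = 220$3
  sorted[4] = 3220$
sorted[3] = 220$3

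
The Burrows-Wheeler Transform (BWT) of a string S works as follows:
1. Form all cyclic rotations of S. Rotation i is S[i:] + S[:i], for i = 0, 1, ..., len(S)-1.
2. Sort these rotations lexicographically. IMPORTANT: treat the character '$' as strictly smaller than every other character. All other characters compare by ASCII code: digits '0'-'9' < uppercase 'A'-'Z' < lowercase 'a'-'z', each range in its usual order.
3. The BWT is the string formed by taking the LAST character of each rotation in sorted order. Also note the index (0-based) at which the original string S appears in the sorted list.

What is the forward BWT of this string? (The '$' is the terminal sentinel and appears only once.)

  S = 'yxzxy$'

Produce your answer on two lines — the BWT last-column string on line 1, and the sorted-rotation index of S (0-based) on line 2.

Answer: yzyx$x
4

Derivation:
All 6 rotations (rotation i = S[i:]+S[:i]):
  rot[0] = yxzxy$
  rot[1] = xzxy$y
  rot[2] = zxy$yx
  rot[3] = xy$yxz
  rot[4] = y$yxzx
  rot[5] = $yxzxy
Sorted (with $ < everything):
  sorted[0] = $yxzxy  (last char: 'y')
  sorted[1] = xy$yxz  (last char: 'z')
  sorted[2] = xzxy$y  (last char: 'y')
  sorted[3] = y$yxzx  (last char: 'x')
  sorted[4] = yxzxy$  (last char: '$')
  sorted[5] = zxy$yx  (last char: 'x')
Last column: yzyx$x
Original string S is at sorted index 4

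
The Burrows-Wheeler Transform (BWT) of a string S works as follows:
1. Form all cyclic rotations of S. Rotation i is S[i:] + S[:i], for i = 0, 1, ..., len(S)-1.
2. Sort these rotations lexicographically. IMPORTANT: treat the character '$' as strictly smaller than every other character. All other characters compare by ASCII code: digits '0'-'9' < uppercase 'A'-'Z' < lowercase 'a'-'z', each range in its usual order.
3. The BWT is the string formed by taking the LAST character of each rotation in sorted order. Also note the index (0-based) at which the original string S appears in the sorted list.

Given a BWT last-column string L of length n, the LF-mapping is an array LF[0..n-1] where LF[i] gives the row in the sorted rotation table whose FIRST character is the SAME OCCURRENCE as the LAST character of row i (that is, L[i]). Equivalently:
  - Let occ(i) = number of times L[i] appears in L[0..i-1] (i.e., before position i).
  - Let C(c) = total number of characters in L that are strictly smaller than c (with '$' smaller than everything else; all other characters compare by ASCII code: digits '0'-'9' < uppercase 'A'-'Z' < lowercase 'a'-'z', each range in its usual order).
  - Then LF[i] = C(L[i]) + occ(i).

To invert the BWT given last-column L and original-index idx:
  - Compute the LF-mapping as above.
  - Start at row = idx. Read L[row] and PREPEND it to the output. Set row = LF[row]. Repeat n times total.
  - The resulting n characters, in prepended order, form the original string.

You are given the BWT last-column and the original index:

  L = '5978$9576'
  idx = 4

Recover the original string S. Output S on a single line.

LF mapping: 1 7 4 6 0 8 2 5 3
Walk LF starting at row 4, prepending L[row]:
  step 1: row=4, L[4]='$', prepend. Next row=LF[4]=0
  step 2: row=0, L[0]='5', prepend. Next row=LF[0]=1
  step 3: row=1, L[1]='9', prepend. Next row=LF[1]=7
  step 4: row=7, L[7]='7', prepend. Next row=LF[7]=5
  step 5: row=5, L[5]='9', prepend. Next row=LF[5]=8
  step 6: row=8, L[8]='6', prepend. Next row=LF[8]=3
  step 7: row=3, L[3]='8', prepend. Next row=LF[3]=6
  step 8: row=6, L[6]='5', prepend. Next row=LF[6]=2
  step 9: row=2, L[2]='7', prepend. Next row=LF[2]=4
Reversed output: 75869795$

Answer: 75869795$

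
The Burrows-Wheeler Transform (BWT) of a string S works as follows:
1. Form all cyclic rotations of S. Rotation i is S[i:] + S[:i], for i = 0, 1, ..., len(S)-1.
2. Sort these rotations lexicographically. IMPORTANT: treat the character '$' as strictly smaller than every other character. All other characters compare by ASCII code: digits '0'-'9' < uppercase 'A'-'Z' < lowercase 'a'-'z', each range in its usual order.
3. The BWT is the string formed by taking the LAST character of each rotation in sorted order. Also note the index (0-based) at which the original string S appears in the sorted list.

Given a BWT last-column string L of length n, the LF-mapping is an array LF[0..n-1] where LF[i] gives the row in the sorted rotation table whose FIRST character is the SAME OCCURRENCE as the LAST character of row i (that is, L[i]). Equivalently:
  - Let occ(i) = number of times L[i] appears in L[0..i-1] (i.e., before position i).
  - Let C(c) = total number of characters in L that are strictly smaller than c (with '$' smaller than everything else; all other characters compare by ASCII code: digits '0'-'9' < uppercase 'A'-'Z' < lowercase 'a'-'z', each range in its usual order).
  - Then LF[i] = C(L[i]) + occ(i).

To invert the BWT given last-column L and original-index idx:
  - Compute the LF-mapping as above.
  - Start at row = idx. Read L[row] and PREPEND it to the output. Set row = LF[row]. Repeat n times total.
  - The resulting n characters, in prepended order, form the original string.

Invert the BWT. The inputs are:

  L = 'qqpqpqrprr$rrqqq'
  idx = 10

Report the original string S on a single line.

LF mapping: 4 5 1 6 2 7 11 3 12 13 0 14 15 8 9 10
Walk LF starting at row 10, prepending L[row]:
  step 1: row=10, L[10]='$', prepend. Next row=LF[10]=0
  step 2: row=0, L[0]='q', prepend. Next row=LF[0]=4
  step 3: row=4, L[4]='p', prepend. Next row=LF[4]=2
  step 4: row=2, L[2]='p', prepend. Next row=LF[2]=1
  step 5: row=1, L[1]='q', prepend. Next row=LF[1]=5
  step 6: row=5, L[5]='q', prepend. Next row=LF[5]=7
  step 7: row=7, L[7]='p', prepend. Next row=LF[7]=3
  step 8: row=3, L[3]='q', prepend. Next row=LF[3]=6
  step 9: row=6, L[6]='r', prepend. Next row=LF[6]=11
  step 10: row=11, L[11]='r', prepend. Next row=LF[11]=14
  step 11: row=14, L[14]='q', prepend. Next row=LF[14]=9
  step 12: row=9, L[9]='r', prepend. Next row=LF[9]=13
  step 13: row=13, L[13]='q', prepend. Next row=LF[13]=8
  step 14: row=8, L[8]='r', prepend. Next row=LF[8]=12
  step 15: row=12, L[12]='r', prepend. Next row=LF[12]=15
  step 16: row=15, L[15]='q', prepend. Next row=LF[15]=10
Reversed output: qrrqrqrrqpqqppq$

Answer: qrrqrqrrqpqqppq$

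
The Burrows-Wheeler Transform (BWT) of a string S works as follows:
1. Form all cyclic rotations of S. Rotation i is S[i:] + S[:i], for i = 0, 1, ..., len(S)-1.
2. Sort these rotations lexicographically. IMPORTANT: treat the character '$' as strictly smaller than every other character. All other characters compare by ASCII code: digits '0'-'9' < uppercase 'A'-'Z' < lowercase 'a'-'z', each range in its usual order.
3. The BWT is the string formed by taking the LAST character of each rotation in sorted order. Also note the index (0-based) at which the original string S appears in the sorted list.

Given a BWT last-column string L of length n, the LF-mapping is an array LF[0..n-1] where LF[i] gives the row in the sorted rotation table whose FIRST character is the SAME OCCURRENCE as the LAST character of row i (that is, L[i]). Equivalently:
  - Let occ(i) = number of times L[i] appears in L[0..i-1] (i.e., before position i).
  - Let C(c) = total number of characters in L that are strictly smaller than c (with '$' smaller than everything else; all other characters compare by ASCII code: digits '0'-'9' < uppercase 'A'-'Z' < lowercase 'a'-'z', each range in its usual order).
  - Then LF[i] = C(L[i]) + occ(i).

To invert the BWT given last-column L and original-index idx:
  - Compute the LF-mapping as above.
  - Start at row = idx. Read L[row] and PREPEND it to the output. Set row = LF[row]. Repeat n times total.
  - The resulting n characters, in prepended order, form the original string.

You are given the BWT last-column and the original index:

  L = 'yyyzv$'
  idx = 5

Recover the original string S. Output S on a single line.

Answer: zyvyy$

Derivation:
LF mapping: 2 3 4 5 1 0
Walk LF starting at row 5, prepending L[row]:
  step 1: row=5, L[5]='$', prepend. Next row=LF[5]=0
  step 2: row=0, L[0]='y', prepend. Next row=LF[0]=2
  step 3: row=2, L[2]='y', prepend. Next row=LF[2]=4
  step 4: row=4, L[4]='v', prepend. Next row=LF[4]=1
  step 5: row=1, L[1]='y', prepend. Next row=LF[1]=3
  step 6: row=3, L[3]='z', prepend. Next row=LF[3]=5
Reversed output: zyvyy$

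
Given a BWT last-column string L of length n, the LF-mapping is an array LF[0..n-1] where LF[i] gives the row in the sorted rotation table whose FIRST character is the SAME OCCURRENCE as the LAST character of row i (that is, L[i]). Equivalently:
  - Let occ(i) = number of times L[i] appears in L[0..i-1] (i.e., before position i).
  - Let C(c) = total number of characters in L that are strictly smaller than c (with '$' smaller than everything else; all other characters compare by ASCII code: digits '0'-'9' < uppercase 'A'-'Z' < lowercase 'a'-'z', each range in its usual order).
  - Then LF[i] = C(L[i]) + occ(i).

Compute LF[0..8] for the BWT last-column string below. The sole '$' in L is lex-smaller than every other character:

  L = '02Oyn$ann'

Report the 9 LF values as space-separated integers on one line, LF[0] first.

Char counts: '$':1, '0':1, '2':1, 'O':1, 'a':1, 'n':3, 'y':1
C (first-col start): C('$')=0, C('0')=1, C('2')=2, C('O')=3, C('a')=4, C('n')=5, C('y')=8
L[0]='0': occ=0, LF[0]=C('0')+0=1+0=1
L[1]='2': occ=0, LF[1]=C('2')+0=2+0=2
L[2]='O': occ=0, LF[2]=C('O')+0=3+0=3
L[3]='y': occ=0, LF[3]=C('y')+0=8+0=8
L[4]='n': occ=0, LF[4]=C('n')+0=5+0=5
L[5]='$': occ=0, LF[5]=C('$')+0=0+0=0
L[6]='a': occ=0, LF[6]=C('a')+0=4+0=4
L[7]='n': occ=1, LF[7]=C('n')+1=5+1=6
L[8]='n': occ=2, LF[8]=C('n')+2=5+2=7

Answer: 1 2 3 8 5 0 4 6 7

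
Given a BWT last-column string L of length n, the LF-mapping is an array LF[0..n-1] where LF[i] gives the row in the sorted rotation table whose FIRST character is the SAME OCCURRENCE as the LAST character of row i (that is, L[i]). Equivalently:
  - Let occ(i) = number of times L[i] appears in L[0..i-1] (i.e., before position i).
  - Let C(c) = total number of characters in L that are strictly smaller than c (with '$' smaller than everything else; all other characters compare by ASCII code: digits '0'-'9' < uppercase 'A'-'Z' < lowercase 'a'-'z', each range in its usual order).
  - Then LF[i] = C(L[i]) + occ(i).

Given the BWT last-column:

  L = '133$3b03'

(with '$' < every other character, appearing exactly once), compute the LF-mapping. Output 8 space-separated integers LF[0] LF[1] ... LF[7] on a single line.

Answer: 2 3 4 0 5 7 1 6

Derivation:
Char counts: '$':1, '0':1, '1':1, '3':4, 'b':1
C (first-col start): C('$')=0, C('0')=1, C('1')=2, C('3')=3, C('b')=7
L[0]='1': occ=0, LF[0]=C('1')+0=2+0=2
L[1]='3': occ=0, LF[1]=C('3')+0=3+0=3
L[2]='3': occ=1, LF[2]=C('3')+1=3+1=4
L[3]='$': occ=0, LF[3]=C('$')+0=0+0=0
L[4]='3': occ=2, LF[4]=C('3')+2=3+2=5
L[5]='b': occ=0, LF[5]=C('b')+0=7+0=7
L[6]='0': occ=0, LF[6]=C('0')+0=1+0=1
L[7]='3': occ=3, LF[7]=C('3')+3=3+3=6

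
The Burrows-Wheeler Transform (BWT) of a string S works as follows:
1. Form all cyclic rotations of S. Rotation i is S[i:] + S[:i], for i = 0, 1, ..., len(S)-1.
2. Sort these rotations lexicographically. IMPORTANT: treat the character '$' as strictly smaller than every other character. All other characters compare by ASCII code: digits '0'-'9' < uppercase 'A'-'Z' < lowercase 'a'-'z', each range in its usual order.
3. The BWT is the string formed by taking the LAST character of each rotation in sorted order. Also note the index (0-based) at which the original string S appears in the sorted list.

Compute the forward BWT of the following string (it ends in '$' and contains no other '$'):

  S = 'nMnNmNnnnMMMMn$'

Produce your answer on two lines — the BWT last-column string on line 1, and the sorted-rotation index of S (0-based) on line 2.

Answer: nnMMMnnmNMn$MnN
11

Derivation:
All 15 rotations (rotation i = S[i:]+S[:i]):
  rot[0] = nMnNmNnnnMMMMn$
  rot[1] = MnNmNnnnMMMMn$n
  rot[2] = nNmNnnnMMMMn$nM
  rot[3] = NmNnnnMMMMn$nMn
  rot[4] = mNnnnMMMMn$nMnN
  rot[5] = NnnnMMMMn$nMnNm
  rot[6] = nnnMMMMn$nMnNmN
  rot[7] = nnMMMMn$nMnNmNn
  rot[8] = nMMMMn$nMnNmNnn
  rot[9] = MMMMn$nMnNmNnnn
  rot[10] = MMMn$nMnNmNnnnM
  rot[11] = MMn$nMnNmNnnnMM
  rot[12] = Mn$nMnNmNnnnMMM
  rot[13] = n$nMnNmNnnnMMMM
  rot[14] = $nMnNmNnnnMMMMn
Sorted (with $ < everything):
  sorted[0] = $nMnNmNnnnMMMMn  (last char: 'n')
  sorted[1] = MMMMn$nMnNmNnnn  (last char: 'n')
  sorted[2] = MMMn$nMnNmNnnnM  (last char: 'M')
  sorted[3] = MMn$nMnNmNnnnMM  (last char: 'M')
  sorted[4] = Mn$nMnNmNnnnMMM  (last char: 'M')
  sorted[5] = MnNmNnnnMMMMn$n  (last char: 'n')
  sorted[6] = NmNnnnMMMMn$nMn  (last char: 'n')
  sorted[7] = NnnnMMMMn$nMnNm  (last char: 'm')
  sorted[8] = mNnnnMMMMn$nMnN  (last char: 'N')
  sorted[9] = n$nMnNmNnnnMMMM  (last char: 'M')
  sorted[10] = nMMMMn$nMnNmNnn  (last char: 'n')
  sorted[11] = nMnNmNnnnMMMMn$  (last char: '$')
  sorted[12] = nNmNnnnMMMMn$nM  (last char: 'M')
  sorted[13] = nnMMMMn$nMnNmNn  (last char: 'n')
  sorted[14] = nnnMMMMn$nMnNmN  (last char: 'N')
Last column: nnMMMnnmNMn$MnN
Original string S is at sorted index 11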